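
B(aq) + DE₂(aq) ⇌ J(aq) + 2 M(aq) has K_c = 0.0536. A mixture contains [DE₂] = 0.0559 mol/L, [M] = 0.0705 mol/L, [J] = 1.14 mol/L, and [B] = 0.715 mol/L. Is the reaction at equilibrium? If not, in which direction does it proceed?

reverse (toward reactants)

Q_c = [J]·[M]² / ([B]·[DE₂]) = (1.14)·(0.0705)² / ((0.715)·(0.0559)) = 0.142
Q_c = 0.142 > K_c = 0.0536, so the reverse reaction proceeds.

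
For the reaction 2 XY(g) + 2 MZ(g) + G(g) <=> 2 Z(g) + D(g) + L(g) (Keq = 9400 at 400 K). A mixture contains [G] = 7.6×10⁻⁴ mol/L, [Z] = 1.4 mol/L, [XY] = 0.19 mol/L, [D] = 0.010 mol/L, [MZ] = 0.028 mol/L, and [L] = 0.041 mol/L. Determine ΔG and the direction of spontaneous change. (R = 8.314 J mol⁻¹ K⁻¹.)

ΔG = 4.59 kJ/mol; the forward reaction is non-spontaneous

Q = [Z]²·[D]·[L] / ([XY]²·[MZ]²·[G]) = (1.4)²·(0.010)·(0.041) / ((0.19)²·(0.028)²·(7.6×10⁻⁴)) = 37400
ΔG = RT ln(Q/Keq) = (8.314 J mol⁻¹ K⁻¹)(400 K) × ln(37400/9400)
   = (3.326 kJ/mol)(1.381) = 4.59 kJ/mol
ΔG > 0, so the forward reaction is non-spontaneous (proceeds in reverse).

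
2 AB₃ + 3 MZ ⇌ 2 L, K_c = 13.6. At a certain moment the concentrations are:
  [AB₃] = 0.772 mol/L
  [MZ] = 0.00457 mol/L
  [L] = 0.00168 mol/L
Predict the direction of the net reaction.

Q_c = [L]² / ([AB₃]²·[MZ]³) = (0.00168)² / ((0.772)²·(0.00457)³) = 49.6
Q_c = 49.6 > K_c = 13.6, so the reverse reaction proceeds.

in the reverse direction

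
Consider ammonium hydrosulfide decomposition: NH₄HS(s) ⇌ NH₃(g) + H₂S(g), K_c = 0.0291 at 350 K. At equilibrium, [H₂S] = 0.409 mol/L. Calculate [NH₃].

(NH₄HS is a pure solid — omitted from K_c.)
At equilibrium, K_c = [NH₃]·[H₂S] = 0.0291.
([NH₃])·(0.409) = 0.0291
[NH₃] = 0.0711 mol/L

[NH₃] = 0.0711 mol/L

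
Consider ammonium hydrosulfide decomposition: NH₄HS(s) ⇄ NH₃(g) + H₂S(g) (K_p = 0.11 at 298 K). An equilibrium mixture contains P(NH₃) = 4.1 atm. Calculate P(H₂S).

(NH₄HS is a pure solid — omitted from K_p.)
At equilibrium, K_p = P(NH₃)·P(H₂S) = 0.11.
(4.1)·(P(H₂S)) = 0.11
P(H₂S) = 0.0268 = 0.027 atm

P(H₂S) = 0.027 atm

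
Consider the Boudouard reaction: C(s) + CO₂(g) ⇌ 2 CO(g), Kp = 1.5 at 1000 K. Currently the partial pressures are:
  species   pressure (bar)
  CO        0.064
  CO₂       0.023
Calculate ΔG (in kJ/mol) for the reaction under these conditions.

ΔG = -17.7 kJ/mol

(C is a pure solid — omitted from Qp.)
Qp = P(CO)² / P(CO₂) = (0.064)² / (0.023) = 0.178
ΔG = RT ln(Qp/Kp) = (8.314 J mol⁻¹ K⁻¹)(1000 K) × ln(0.178/1.5)
   = (8.314 kJ/mol)(-2.131) = -17.7 kJ/mol
ΔG < 0, so the forward reaction is spontaneous (proceeds forward).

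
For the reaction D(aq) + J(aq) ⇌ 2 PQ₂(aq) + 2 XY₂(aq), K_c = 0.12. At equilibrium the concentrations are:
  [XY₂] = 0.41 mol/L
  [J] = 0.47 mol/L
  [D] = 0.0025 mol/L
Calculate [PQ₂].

At equilibrium, K_c = [PQ₂]²·[XY₂]² / ([D]·[J]) = 0.12.
([PQ₂])²·(0.41)² / ((0.0025)·(0.47)) = 0.12
[PQ₂]² = 8.39×10⁻⁴ ⇒ [PQ₂] = 0.029 mol/L

[PQ₂] = 0.029 mol/L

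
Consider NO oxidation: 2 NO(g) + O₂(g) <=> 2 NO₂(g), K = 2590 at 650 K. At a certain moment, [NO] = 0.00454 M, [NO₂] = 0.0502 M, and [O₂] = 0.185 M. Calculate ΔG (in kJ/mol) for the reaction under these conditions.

ΔG = -7.38 kJ/mol

Q = [NO₂]² / ([NO]²·[O₂]) = (0.0502)² / ((0.00454)²·(0.185)) = 661
ΔG = RT ln(Q/K) = (8.314 J mol⁻¹ K⁻¹)(650 K) × ln(661/2590)
   = (5.404 kJ/mol)(-1.366) = -7.38 kJ/mol
ΔG < 0, so the forward reaction is spontaneous (proceeds forward).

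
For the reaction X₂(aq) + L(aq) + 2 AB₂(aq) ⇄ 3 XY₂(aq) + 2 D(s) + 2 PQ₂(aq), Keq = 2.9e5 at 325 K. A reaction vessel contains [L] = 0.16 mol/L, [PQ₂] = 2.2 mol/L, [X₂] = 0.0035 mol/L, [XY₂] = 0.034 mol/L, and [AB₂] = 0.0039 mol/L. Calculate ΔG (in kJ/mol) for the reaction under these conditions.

ΔG = -6.93 kJ/mol

(D is a pure solid — omitted from Q.)
Q = [XY₂]³·[PQ₂]² / ([X₂]·[L]·[AB₂]²) = (0.034)³·(2.2)² / ((0.0035)·(0.16)·(0.0039)²) = 22300
ΔG = RT ln(Q/Keq) = (8.314 J mol⁻¹ K⁻¹)(325 K) × ln(22300/2.9e5)
   = (2.702 kJ/mol)(-2.565) = -6.93 kJ/mol
ΔG < 0, so the forward reaction is spontaneous (proceeds forward).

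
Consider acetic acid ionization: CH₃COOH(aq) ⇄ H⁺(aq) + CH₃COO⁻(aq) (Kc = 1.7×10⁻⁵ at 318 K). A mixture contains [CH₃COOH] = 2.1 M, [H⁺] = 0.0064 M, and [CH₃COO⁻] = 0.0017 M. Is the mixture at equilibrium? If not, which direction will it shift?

no; Q < K, reaction proceeds forward

Qc = [H⁺]·[CH₃COO⁻] / [CH₃COOH] = (0.0064)·(0.0017) / (2.1) = 5.2×10⁻⁶
Qc = 5.2×10⁻⁶ < Kc = 1.7×10⁻⁵: net forward reaction.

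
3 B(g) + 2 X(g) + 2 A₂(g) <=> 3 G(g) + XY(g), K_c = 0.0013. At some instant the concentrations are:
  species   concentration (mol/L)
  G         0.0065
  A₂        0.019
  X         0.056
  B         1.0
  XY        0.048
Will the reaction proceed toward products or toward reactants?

Q_c = [G]³·[XY] / ([B]³·[X]²·[A₂]²) = (0.0065)³·(0.048) / ((1.0)³·(0.056)²·(0.019)²) = 0.012
Q_c = 0.012 > K_c = 0.0013, so the reverse reaction proceeds.

in the reverse direction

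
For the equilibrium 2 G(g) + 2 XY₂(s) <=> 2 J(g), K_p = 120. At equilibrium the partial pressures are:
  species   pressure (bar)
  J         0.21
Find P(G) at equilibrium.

P(G) = 0.019 bar

(XY₂ is a pure solid — omitted from K_p.)
At equilibrium, K_p = P(J)² / P(G)² = 120.
(0.21)² / (P(G))² = 120
P(G)² = 3.68×10⁻⁴ ⇒ P(G) = 0.019 bar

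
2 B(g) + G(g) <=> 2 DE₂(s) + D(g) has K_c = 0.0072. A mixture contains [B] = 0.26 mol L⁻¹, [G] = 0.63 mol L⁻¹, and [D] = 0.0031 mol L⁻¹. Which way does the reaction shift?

to the left

(DE₂ is a pure solid — omitted from Q_c.)
Q_c = [D] / ([B]²·[G]) = (0.0031) / ((0.26)²·(0.63)) = 0.073
Q_c = 0.073 > K_c = 0.0072, so the reverse reaction proceeds.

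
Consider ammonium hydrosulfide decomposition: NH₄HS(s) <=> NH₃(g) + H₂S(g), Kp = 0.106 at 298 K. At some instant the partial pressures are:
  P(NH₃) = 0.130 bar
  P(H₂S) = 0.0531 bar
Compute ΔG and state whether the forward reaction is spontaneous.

(NH₄HS is a pure solid — omitted from Qp.)
Qp = P(NH₃)·P(H₂S) = (0.130)·(0.0531) = 0.00690
ΔG = RT ln(Qp/Kp) = (8.314 J mol⁻¹ K⁻¹)(298 K) × ln(0.00690/0.106)
   = (2.478 kJ/mol)(-2.732) = -6.77 kJ/mol
ΔG < 0, so the forward reaction is spontaneous (proceeds forward).

ΔG = -6.77 kJ/mol; the forward reaction is spontaneous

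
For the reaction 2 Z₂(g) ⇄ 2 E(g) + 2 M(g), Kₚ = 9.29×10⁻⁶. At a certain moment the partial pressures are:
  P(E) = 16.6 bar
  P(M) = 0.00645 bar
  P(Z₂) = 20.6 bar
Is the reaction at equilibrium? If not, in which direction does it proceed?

Qₚ = P(E)²·P(M)² / P(Z₂)² = (16.6)²·(0.00645)² / (20.6)² = 2.70×10⁻⁵
Qₚ = 2.70×10⁻⁵ > Kₚ = 9.29×10⁻⁶, so the reverse reaction proceeds.

toward reactants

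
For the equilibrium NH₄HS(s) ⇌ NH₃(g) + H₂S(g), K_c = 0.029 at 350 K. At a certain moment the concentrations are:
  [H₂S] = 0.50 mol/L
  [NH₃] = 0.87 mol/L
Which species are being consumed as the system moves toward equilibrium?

NH₃, H₂S (products)

(NH₄HS is a pure solid — omitted from Q_c.)
Q_c = [NH₃]·[H₂S] = (0.87)·(0.50) = 0.43
Q_c = 0.43 > K_c = 0.029: net reverse reaction.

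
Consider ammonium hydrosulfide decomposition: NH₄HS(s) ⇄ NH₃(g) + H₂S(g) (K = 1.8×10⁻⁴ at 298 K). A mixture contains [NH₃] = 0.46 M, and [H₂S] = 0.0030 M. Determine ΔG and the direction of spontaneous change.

ΔG = 5.05 kJ/mol; the forward reaction is non-spontaneous

(NH₄HS is a pure solid — omitted from Q.)
Q = [NH₃]·[H₂S] = (0.46)·(0.0030) = 0.00138
ΔG = RT ln(Q/K) = (8.314 J mol⁻¹ K⁻¹)(298 K) × ln(0.00138/1.8×10⁻⁴)
   = (2.478 kJ/mol)(2.037) = 5.05 kJ/mol
ΔG > 0, so the forward reaction is non-spontaneous (proceeds in reverse).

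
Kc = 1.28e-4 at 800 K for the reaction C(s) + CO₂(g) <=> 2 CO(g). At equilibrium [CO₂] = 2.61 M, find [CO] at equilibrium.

[CO] = 0.0183 M

(C is a pure solid — omitted from Kc.)
At equilibrium, Kc = [CO]² / [CO₂] = 1.28e-4.
([CO])² / (2.61) = 1.28e-4
[CO]² = 3.34e-4 ⇒ [CO] = 0.0183 M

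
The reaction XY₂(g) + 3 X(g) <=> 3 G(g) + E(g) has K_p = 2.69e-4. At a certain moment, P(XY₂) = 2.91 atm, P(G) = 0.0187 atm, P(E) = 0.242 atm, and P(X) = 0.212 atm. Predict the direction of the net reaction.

Q_p = P(G)³·P(E) / (P(XY₂)·P(X)³) = (0.0187)³·(0.242) / ((2.91)·(0.212)³) = 5.71e-5
Q_p = 5.71e-5 < K_p = 2.69e-4, so the forward reaction proceeds.

toward products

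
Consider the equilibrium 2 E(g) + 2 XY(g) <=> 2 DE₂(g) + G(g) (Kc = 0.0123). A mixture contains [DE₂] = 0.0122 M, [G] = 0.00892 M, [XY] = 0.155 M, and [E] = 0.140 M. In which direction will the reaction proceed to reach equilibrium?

Qc = [DE₂]²·[G] / ([E]²·[XY]²) = (0.0122)²·(0.00892) / ((0.140)²·(0.155)²) = 0.00282
Qc = 0.00282 < Kc = 0.0123, so the forward reaction proceeds.

forward (toward products)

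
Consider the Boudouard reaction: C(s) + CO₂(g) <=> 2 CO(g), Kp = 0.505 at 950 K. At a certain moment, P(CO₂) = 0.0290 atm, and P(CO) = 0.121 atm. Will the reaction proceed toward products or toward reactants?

no net change (already at equilibrium)

(C is a pure solid — omitted from Qp.)
Qp = P(CO)² / P(CO₂) = (0.121)² / (0.0290) = 0.505
Qp = 0.505 = Kp, so the system is already at equilibrium.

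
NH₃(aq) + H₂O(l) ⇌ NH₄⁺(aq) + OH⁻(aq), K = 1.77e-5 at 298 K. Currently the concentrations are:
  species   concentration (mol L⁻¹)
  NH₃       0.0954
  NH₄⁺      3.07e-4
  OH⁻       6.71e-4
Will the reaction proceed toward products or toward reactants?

in the forward direction

(H₂O is a pure liquid — omitted from Q.)
Q = [NH₄⁺]·[OH⁻] / [NH₃] = (3.07e-4)·(6.71e-4) / (0.0954) = 2.16e-6
Q = 2.16e-6 < K = 1.77e-5, so the forward reaction proceeds.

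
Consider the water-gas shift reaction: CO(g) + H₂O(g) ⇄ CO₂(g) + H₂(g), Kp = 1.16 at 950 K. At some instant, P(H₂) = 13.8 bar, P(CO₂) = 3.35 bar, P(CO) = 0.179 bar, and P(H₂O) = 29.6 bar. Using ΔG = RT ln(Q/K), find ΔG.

Qp = P(CO₂)·P(H₂) / (P(CO)·P(H₂O)) = (3.35)·(13.8) / ((0.179)·(29.6)) = 8.73
ΔG = RT ln(Qp/Kp) = (8.314 J mol⁻¹ K⁻¹)(950 K) × ln(8.73/1.16)
   = (7.898 kJ/mol)(2.018) = 15.9 kJ/mol
ΔG > 0, so the forward reaction is non-spontaneous (proceeds in reverse).

ΔG = 15.9 kJ/mol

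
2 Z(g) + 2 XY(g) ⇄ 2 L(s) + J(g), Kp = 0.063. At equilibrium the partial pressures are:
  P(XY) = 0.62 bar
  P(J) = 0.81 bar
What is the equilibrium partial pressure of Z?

(L is a pure solid — omitted from Kp.)
At equilibrium, Kp = P(J) / (P(Z)²·P(XY)²) = 0.063.
(0.81) / ((P(Z))²·(0.62)²) = 0.063
P(Z)² = 33.4 ⇒ P(Z) = 5.8 bar

P(Z) = 5.8 bar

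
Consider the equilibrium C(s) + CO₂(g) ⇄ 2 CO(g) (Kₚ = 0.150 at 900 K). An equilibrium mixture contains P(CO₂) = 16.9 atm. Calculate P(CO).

(C is a pure solid — omitted from Kₚ.)
At equilibrium, Kₚ = P(CO)² / P(CO₂) = 0.150.
(P(CO))² / (16.9) = 0.150
P(CO)² = 2.54 ⇒ P(CO) = 1.59 atm

P(CO) = 1.59 atm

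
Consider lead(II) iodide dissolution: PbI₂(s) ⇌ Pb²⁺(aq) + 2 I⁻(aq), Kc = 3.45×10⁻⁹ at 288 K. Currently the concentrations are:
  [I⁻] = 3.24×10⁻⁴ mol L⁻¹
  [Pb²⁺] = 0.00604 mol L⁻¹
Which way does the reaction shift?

in the forward direction

(PbI₂ is a pure solid — omitted from Qc.)
Qc = [Pb²⁺]·[I⁻]² = (0.00604)·(3.24×10⁻⁴)² = 6.34×10⁻¹⁰
Qc = 6.34×10⁻¹⁰ < Kc = 3.45×10⁻⁹, so the forward reaction proceeds.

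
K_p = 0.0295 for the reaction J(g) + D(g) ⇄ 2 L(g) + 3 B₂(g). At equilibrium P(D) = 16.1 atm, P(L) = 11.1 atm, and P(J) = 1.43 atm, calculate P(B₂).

P(B₂) = 0.177 atm

At equilibrium, K_p = P(L)²·P(B₂)³ / (P(J)·P(D)) = 0.0295.
(11.1)²·(P(B₂))³ / ((1.43)·(16.1)) = 0.0295
P(B₂)³ = 0.00551 ⇒ P(B₂) = 0.177 atm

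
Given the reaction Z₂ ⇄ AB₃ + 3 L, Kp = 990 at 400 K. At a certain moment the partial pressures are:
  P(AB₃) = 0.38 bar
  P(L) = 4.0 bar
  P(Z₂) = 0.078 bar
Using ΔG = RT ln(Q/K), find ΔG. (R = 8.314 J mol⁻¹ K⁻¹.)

ΔG = -3.84 kJ/mol

Qp = P(AB₃)·P(L)³ / P(Z₂) = (0.38)·(4.0)³ / (0.078) = 312
ΔG = RT ln(Qp/Kp) = (8.314 J mol⁻¹ K⁻¹)(400 K) × ln(312/990)
   = (3.326 kJ/mol)(-1.155) = -3.84 kJ/mol
ΔG < 0, so the forward reaction is spontaneous (proceeds forward).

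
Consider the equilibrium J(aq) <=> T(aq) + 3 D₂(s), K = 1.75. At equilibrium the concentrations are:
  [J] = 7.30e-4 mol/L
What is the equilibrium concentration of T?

(D₂ is a pure solid — omitted from K.)
At equilibrium, K = [T] / [J] = 1.75.
([T]) / (7.30e-4) = 1.75
[T] = 0.00128 mol/L

[T] = 0.00128 mol/L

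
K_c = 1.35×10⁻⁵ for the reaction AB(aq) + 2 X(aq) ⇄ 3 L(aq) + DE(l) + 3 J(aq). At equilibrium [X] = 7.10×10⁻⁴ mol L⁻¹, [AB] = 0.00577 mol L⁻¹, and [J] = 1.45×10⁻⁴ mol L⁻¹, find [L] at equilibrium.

(DE is a pure liquid — omitted from K_c.)
At equilibrium, K_c = [L]³·[J]³ / ([AB]·[X]²) = 1.35×10⁻⁵.
([L])³·(1.45×10⁻⁴)³ / ((0.00577)·(7.10×10⁻⁴)²) = 1.35×10⁻⁵
[L]³ = 0.0129 ⇒ [L] = 0.234 mol L⁻¹

[L] = 0.234 mol L⁻¹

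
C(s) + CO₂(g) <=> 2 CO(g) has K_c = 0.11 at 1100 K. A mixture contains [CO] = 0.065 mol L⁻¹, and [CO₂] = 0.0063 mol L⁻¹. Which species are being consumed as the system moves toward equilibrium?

CO (products)

(C is a pure solid — omitted from Q_c.)
Q_c = [CO]² / [CO₂] = (0.065)² / (0.0063) = 0.67
Q_c = 0.67 > K_c = 0.11: net reverse reaction.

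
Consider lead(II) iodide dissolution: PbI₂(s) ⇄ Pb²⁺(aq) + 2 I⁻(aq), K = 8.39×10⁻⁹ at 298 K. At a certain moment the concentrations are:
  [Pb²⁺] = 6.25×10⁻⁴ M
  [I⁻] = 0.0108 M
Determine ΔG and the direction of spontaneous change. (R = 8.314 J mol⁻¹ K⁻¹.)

ΔG = 5.36 kJ/mol; the forward reaction is non-spontaneous

(PbI₂ is a pure solid — omitted from Q.)
Q = [Pb²⁺]·[I⁻]² = (6.25×10⁻⁴)·(0.0108)² = 7.29×10⁻⁸
ΔG = RT ln(Q/K) = (8.314 J mol⁻¹ K⁻¹)(298 K) × ln(7.29×10⁻⁸/8.39×10⁻⁹)
   = (2.478 kJ/mol)(2.162) = 5.36 kJ/mol
ΔG > 0, so the forward reaction is non-spontaneous (proceeds in reverse).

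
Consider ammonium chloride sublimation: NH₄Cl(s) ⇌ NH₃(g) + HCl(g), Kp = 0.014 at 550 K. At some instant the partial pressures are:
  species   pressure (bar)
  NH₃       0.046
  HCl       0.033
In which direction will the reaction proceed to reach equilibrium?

(NH₄Cl is a pure solid — omitted from Qp.)
Qp = P(NH₃)·P(HCl) = (0.046)·(0.033) = 0.0015
Qp = 0.0015 < Kp = 0.014, so the forward reaction proceeds.

toward products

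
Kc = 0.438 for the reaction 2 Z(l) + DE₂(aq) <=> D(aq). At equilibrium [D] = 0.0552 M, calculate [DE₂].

[DE₂] = 0.126 M

(Z is a pure liquid — omitted from Kc.)
At equilibrium, Kc = [D] / [DE₂] = 0.438.
(0.0552) / ([DE₂]) = 0.438
[DE₂] = 0.126 M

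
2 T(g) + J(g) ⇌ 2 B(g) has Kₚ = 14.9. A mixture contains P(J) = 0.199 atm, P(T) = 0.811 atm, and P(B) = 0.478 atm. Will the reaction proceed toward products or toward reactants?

in the forward direction

Qₚ = P(B)² / (P(T)²·P(J)) = (0.478)² / ((0.811)²·(0.199)) = 1.75
Qₚ = 1.75 < Kₚ = 14.9, so the forward reaction proceeds.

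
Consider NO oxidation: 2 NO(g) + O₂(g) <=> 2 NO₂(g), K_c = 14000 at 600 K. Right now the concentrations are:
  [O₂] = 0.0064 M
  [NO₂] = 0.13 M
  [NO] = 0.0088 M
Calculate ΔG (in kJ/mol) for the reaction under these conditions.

ΔG = 4.44 kJ/mol

Q_c = [NO₂]² / ([NO]²·[O₂]) = (0.13)² / ((0.0088)²·(0.0064)) = 34100
ΔG = RT ln(Q_c/K_c) = (8.314 J mol⁻¹ K⁻¹)(600 K) × ln(34100/14000)
   = (4.988 kJ/mol)(0.8902) = 4.44 kJ/mol
ΔG > 0, so the forward reaction is non-spontaneous (proceeds in reverse).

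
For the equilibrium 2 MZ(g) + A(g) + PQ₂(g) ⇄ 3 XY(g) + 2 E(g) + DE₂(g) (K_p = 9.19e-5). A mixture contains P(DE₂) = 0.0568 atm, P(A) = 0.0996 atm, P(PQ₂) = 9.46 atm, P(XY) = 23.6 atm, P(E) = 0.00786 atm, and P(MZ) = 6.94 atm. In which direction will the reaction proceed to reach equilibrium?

Q_p = P(XY)³·P(E)²·P(DE₂) / (P(MZ)²·P(A)·P(PQ₂)) = (23.6)³·(0.00786)²·(0.0568) / ((6.94)²·(0.0996)·(9.46)) = 0.00102
Q_p = 0.00102 > K_p = 9.19e-5, so the reverse reaction proceeds.

in the reverse direction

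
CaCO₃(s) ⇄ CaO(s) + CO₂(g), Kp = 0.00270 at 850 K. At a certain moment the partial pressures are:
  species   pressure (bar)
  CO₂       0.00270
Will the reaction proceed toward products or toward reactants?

no net change (already at equilibrium)

(CaCO₃, CaO are pure solids — omitted from Qp.)
Qp = P(CO₂) = 0.00270
Qp = 0.00270 = Kp, so the system is already at equilibrium.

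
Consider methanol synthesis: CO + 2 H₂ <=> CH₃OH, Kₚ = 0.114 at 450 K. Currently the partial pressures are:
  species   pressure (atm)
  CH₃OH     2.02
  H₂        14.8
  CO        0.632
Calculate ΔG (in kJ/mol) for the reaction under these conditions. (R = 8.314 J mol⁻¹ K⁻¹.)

Qₚ = P(CH₃OH) / (P(CO)·P(H₂)²) = (2.02) / ((0.632)·(14.8)²) = 0.0146
ΔG = RT ln(Qₚ/Kₚ) = (8.314 J mol⁻¹ K⁻¹)(450 K) × ln(0.0146/0.114)
   = (3.741 kJ/mol)(-2.055) = -7.69 kJ/mol
ΔG < 0, so the forward reaction is spontaneous (proceeds forward).

ΔG = -7.69 kJ/mol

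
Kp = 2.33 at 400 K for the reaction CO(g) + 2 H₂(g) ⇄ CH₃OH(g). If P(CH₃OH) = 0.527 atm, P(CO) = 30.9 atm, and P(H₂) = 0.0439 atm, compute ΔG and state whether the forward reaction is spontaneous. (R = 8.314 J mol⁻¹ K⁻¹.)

ΔG = 4.44 kJ/mol; the forward reaction is non-spontaneous

Qp = P(CH₃OH) / (P(CO)·P(H₂)²) = (0.527) / ((30.9)·(0.0439)²) = 8.85
ΔG = RT ln(Qp/Kp) = (8.314 J mol⁻¹ K⁻¹)(400 K) × ln(8.85/2.33)
   = (3.326 kJ/mol)(1.335) = 4.44 kJ/mol
ΔG > 0, so the forward reaction is non-spontaneous (proceeds in reverse).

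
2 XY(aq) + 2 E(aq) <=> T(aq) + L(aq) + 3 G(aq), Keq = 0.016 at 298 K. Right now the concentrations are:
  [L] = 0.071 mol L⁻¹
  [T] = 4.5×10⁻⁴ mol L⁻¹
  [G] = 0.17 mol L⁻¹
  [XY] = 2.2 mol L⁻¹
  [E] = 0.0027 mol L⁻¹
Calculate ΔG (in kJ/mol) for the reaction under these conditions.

ΔG = -3.17 kJ/mol

Q = [T]·[L]·[G]³ / ([XY]²·[E]²) = (4.5×10⁻⁴)·(0.071)·(0.17)³ / ((2.2)²·(0.0027)²) = 0.00445
ΔG = RT ln(Q/Keq) = (8.314 J mol⁻¹ K⁻¹)(298 K) × ln(0.00445/0.016)
   = (2.478 kJ/mol)(-1.280) = -3.17 kJ/mol
ΔG < 0, so the forward reaction is spontaneous (proceeds forward).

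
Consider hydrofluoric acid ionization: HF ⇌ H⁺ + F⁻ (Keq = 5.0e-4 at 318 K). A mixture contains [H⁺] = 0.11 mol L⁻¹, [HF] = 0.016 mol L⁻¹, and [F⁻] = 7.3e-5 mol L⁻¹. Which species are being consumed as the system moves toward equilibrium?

none (at equilibrium)

Q = [H⁺]·[F⁻] / [HF] = (0.11)·(7.3e-5) / (0.016) = 5.0e-4
Q = 5.0e-4 = Keq; the system is at equilibrium.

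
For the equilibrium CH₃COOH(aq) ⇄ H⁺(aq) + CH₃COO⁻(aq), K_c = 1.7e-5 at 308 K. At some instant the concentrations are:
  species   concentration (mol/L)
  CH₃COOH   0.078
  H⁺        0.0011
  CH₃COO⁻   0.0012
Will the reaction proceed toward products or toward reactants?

neither direction; the system is at equilibrium

Q_c = [H⁺]·[CH₃COO⁻] / [CH₃COOH] = (0.0011)·(0.0012) / (0.078) = 1.7e-5
Q_c = 1.7e-5 = K_c, so the system is already at equilibrium.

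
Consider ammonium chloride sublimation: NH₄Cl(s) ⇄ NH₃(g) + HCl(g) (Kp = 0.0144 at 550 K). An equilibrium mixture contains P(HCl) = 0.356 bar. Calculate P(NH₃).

P(NH₃) = 0.0404 bar

(NH₄Cl is a pure solid — omitted from Kp.)
At equilibrium, Kp = P(NH₃)·P(HCl) = 0.0144.
(P(NH₃))·(0.356) = 0.0144
P(NH₃) = 0.0404 bar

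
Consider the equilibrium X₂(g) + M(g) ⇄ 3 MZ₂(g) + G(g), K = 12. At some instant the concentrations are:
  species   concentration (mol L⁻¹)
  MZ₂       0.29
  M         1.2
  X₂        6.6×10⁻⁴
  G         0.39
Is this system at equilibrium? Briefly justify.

yes, at equilibrium

Q = [MZ₂]³·[G] / ([X₂]·[M]) = (0.29)³·(0.39) / ((6.6×10⁻⁴)·(1.2)) = 12
Q = 12 = K; the system is at equilibrium.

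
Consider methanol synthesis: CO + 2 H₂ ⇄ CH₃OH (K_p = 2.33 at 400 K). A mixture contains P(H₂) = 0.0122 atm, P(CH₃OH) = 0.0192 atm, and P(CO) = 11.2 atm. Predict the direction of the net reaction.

Q_p = P(CH₃OH) / (P(CO)·P(H₂)²) = (0.0192) / ((11.2)·(0.0122)²) = 11.5
Q_p = 11.5 > K_p = 2.33, so the reverse reaction proceeds.

to the left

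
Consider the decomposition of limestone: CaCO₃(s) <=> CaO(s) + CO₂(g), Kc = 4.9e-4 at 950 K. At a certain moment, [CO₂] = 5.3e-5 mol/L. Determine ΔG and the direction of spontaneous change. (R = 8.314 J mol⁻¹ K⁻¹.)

(CaCO₃, CaO are pure solids — omitted from Qc.)
Qc = [CO₂] = 5.30e-5
ΔG = RT ln(Qc/Kc) = (8.314 J mol⁻¹ K⁻¹)(950 K) × ln(5.30e-5/4.9e-4)
   = (7.898 kJ/mol)(-2.224) = -17.6 kJ/mol
ΔG < 0, so the forward reaction is spontaneous (proceeds forward).

ΔG = -17.6 kJ/mol; the forward reaction is spontaneous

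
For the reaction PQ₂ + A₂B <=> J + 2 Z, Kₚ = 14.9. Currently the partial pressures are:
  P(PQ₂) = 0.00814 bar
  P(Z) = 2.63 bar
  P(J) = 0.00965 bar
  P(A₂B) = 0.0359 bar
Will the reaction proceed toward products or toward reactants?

to the left

Qₚ = P(J)·P(Z)² / (P(PQ₂)·P(A₂B)) = (0.00965)·(2.63)² / ((0.00814)·(0.0359)) = 228
Qₚ = 228 > Kₚ = 14.9, so the reverse reaction proceeds.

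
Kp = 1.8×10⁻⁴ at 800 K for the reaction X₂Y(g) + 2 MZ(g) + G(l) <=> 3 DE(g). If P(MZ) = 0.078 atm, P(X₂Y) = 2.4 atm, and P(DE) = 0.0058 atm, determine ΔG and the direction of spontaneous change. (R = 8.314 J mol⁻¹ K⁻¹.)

(G is a pure liquid — omitted from Qp.)
Qp = P(DE)³ / (P(X₂Y)·P(MZ)²) = (0.0058)³ / ((2.4)·(0.078)²) = 1.34×10⁻⁵
ΔG = RT ln(Qp/Kp) = (8.314 J mol⁻¹ K⁻¹)(800 K) × ln(1.34×10⁻⁵/1.8×10⁻⁴)
   = (6.651 kJ/mol)(-2.598) = -17.3 kJ/mol
ΔG < 0, so the forward reaction is spontaneous (proceeds forward).

ΔG = -17.3 kJ/mol; the forward reaction is spontaneous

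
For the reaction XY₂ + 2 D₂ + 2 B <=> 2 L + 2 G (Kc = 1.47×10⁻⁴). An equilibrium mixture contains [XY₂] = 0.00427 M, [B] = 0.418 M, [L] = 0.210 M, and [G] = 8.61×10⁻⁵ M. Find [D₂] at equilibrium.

At equilibrium, Kc = [L]²·[G]² / ([XY₂]·[D₂]²·[B]²) = 1.47×10⁻⁴.
(0.210)²·(8.61×10⁻⁵)² / ((0.00427)·([D₂])²·(0.418)²) = 1.47×10⁻⁴
[D₂]² = 0.00298 ⇒ [D₂] = 0.0546 M

[D₂] = 0.0546 M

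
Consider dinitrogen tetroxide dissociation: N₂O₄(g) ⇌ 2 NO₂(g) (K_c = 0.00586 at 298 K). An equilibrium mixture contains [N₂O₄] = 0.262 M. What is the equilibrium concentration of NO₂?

At equilibrium, K_c = [NO₂]² / [N₂O₄] = 0.00586.
([NO₂])² / (0.262) = 0.00586
[NO₂]² = 0.00154 ⇒ [NO₂] = 0.0392 M

[NO₂] = 0.0392 M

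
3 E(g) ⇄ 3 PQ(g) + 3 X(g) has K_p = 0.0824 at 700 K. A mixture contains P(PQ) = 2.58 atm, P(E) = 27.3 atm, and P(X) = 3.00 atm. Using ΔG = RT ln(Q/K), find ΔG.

ΔG = -7.48 kJ/mol

Q_p = P(PQ)³·P(X)³ / P(E)³ = (2.58)³·(3.00)³ / (27.3)³ = 0.0228
ΔG = RT ln(Q_p/K_p) = (8.314 J mol⁻¹ K⁻¹)(700 K) × ln(0.0228/0.0824)
   = (5.820 kJ/mol)(-1.285) = -7.48 kJ/mol
ΔG < 0, so the forward reaction is spontaneous (proceeds forward).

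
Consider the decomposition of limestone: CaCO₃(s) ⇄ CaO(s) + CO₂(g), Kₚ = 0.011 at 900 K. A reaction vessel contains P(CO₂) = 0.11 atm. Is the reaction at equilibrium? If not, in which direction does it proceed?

to the left

(CaCO₃, CaO are pure solids — omitted from Qₚ.)
Qₚ = P(CO₂) = 0.11
Qₚ = 0.11 > Kₚ = 0.011, so the reverse reaction proceeds.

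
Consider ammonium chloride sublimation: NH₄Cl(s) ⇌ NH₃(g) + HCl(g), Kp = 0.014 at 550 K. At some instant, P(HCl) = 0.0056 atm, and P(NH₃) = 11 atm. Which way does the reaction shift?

(NH₄Cl is a pure solid — omitted from Qp.)
Qp = P(NH₃)·P(HCl) = (11)·(0.0056) = 0.062
Qp = 0.062 > Kp = 0.014, so the reverse reaction proceeds.

to the left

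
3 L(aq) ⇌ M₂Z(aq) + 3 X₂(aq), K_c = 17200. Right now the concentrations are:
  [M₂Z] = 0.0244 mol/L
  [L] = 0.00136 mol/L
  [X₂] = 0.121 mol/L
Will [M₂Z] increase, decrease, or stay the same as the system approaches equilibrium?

stay the same

Q_c = [M₂Z]·[X₂]³ / [L]³ = (0.0244)·(0.121)³ / (0.00136)³ = 17200
Q_c = 17200 = K_c; the system is at equilibrium.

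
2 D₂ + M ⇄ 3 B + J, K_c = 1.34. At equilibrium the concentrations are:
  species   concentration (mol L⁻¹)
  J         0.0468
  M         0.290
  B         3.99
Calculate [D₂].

At equilibrium, K_c = [B]³·[J] / ([D₂]²·[M]) = 1.34.
(3.99)³·(0.0468) / (([D₂])²·(0.290)) = 1.34
[D₂]² = 7.65 ⇒ [D₂] = 2.77 mol L⁻¹

[D₂] = 2.77 mol L⁻¹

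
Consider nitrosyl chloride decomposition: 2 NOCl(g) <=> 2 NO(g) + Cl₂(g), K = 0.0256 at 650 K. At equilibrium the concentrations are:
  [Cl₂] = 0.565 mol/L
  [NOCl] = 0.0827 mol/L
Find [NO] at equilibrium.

At equilibrium, K = [NO]²·[Cl₂] / [NOCl]² = 0.0256.
([NO])²·(0.565) / (0.0827)² = 0.0256
[NO]² = 3.10×10⁻⁴ ⇒ [NO] = 0.0176 mol/L

[NO] = 0.0176 mol/L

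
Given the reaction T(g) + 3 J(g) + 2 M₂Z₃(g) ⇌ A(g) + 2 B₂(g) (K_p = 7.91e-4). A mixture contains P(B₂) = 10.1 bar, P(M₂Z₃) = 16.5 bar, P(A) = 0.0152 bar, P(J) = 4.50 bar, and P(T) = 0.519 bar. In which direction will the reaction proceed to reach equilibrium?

to the right

Q_p = P(A)·P(B₂)² / (P(T)·P(J)³·P(M₂Z₃)²) = (0.0152)·(10.1)² / ((0.519)·(4.50)³·(16.5)²) = 1.20e-4
Q_p = 1.20e-4 < K_p = 7.91e-4, so the forward reaction proceeds.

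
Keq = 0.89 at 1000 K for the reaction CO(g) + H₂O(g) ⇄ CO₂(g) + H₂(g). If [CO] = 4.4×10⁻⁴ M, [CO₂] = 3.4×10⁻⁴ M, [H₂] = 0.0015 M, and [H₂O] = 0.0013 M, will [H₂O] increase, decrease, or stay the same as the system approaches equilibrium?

Q = [CO₂]·[H₂] / ([CO]·[H₂O]) = (3.4×10⁻⁴)·(0.0015) / ((4.4×10⁻⁴)·(0.0013)) = 0.89
Q = 0.89 = Keq; the system is at equilibrium.

stay the same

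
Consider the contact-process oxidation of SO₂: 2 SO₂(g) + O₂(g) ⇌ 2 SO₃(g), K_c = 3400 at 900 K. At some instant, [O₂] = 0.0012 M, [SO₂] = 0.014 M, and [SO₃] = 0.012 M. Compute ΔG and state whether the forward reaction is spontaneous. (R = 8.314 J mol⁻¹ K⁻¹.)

Q_c = [SO₃]² / ([SO₂]²·[O₂]) = (0.012)² / ((0.014)²·(0.0012)) = 612
ΔG = RT ln(Q_c/K_c) = (8.314 J mol⁻¹ K⁻¹)(900 K) × ln(612/3400)
   = (7.483 kJ/mol)(-1.715) = -12.8 kJ/mol
ΔG < 0, so the forward reaction is spontaneous (proceeds forward).

ΔG = -12.8 kJ/mol; the forward reaction is spontaneous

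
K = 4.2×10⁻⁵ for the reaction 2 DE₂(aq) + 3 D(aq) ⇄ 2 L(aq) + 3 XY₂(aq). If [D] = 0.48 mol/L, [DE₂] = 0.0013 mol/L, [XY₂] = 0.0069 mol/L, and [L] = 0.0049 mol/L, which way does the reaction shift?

at equilibrium

Q = [L]²·[XY₂]³ / ([DE₂]²·[D]³) = (0.0049)²·(0.0069)³ / ((0.0013)²·(0.48)³) = 4.2×10⁻⁵
Q = 4.2×10⁻⁵ = K, so the system is already at equilibrium.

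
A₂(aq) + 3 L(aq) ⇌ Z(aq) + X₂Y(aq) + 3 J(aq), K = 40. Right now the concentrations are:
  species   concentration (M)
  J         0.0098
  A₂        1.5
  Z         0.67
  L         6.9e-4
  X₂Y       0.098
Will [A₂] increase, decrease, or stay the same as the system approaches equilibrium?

increase

Q = [Z]·[X₂Y]·[J]³ / ([A₂]·[L]³) = (0.67)·(0.098)·(0.0098)³ / ((1.5)·(6.9e-4)³) = 130
Q = 130 > K = 40: net reverse reaction.
A₂ is a reactant, so it increases.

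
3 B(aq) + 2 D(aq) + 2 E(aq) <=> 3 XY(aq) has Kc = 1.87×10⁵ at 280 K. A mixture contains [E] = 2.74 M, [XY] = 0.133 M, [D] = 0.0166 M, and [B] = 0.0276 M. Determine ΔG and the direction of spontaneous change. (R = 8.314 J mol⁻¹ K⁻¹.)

ΔG = -2.89 kJ/mol; the forward reaction is spontaneous

Qc = [XY]³ / ([B]³·[D]²·[E]²) = (0.133)³ / ((0.0276)³·(0.0166)²·(2.74)²) = 54100
ΔG = RT ln(Qc/Kc) = (8.314 J mol⁻¹ K⁻¹)(280 K) × ln(54100/1.87×10⁵)
   = (2.328 kJ/mol)(-1.240) = -2.89 kJ/mol
ΔG < 0, so the forward reaction is spontaneous (proceeds forward).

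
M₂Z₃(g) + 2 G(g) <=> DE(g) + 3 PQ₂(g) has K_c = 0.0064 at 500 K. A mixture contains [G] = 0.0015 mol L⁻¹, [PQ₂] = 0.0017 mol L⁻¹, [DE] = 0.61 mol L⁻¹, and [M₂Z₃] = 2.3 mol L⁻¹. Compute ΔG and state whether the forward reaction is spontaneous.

ΔG = -9.99 kJ/mol; the forward reaction is spontaneous

Q_c = [DE]·[PQ₂]³ / ([M₂Z₃]·[G]²) = (0.61)·(0.0017)³ / ((2.3)·(0.0015)²) = 5.79e-4
ΔG = RT ln(Q_c/K_c) = (8.314 J mol⁻¹ K⁻¹)(500 K) × ln(5.79e-4/0.0064)
   = (4.157 kJ/mol)(-2.403) = -9.99 kJ/mol
ΔG < 0, so the forward reaction is spontaneous (proceeds forward).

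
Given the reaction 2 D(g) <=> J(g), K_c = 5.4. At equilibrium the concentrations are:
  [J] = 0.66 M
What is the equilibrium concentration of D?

[D] = 0.35 M

At equilibrium, K_c = [J] / [D]² = 5.4.
(0.66) / ([D])² = 5.4
[D]² = 0.122 ⇒ [D] = 0.35 M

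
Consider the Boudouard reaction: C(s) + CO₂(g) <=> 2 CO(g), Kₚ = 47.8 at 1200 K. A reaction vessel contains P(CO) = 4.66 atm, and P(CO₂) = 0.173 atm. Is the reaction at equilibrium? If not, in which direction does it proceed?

(C is a pure solid — omitted from Qₚ.)
Qₚ = P(CO)² / P(CO₂) = (4.66)² / (0.173) = 126
Qₚ = 126 > Kₚ = 47.8, so the reverse reaction proceeds.

toward reactants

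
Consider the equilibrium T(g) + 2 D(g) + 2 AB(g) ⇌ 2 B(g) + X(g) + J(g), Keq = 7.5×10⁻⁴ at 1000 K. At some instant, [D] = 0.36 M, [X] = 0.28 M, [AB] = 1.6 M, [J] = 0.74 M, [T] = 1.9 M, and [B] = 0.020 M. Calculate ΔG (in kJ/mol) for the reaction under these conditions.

Q = [B]²·[X]·[J] / ([T]·[D]²·[AB]²) = (0.020)²·(0.28)·(0.74) / ((1.9)·(0.36)²·(1.6)²) = 1.31×10⁻⁴
ΔG = RT ln(Q/Keq) = (8.314 J mol⁻¹ K⁻¹)(1000 K) × ln(1.31×10⁻⁴/7.5×10⁻⁴)
   = (8.314 kJ/mol)(-1.745) = -14.5 kJ/mol
ΔG < 0, so the forward reaction is spontaneous (proceeds forward).

ΔG = -14.5 kJ/mol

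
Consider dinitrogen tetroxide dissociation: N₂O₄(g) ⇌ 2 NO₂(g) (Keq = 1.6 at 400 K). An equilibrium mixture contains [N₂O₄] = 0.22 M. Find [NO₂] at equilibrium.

[NO₂] = 0.59 M

At equilibrium, Keq = [NO₂]² / [N₂O₄] = 1.6.
([NO₂])² / (0.22) = 1.6
[NO₂]² = 0.352 ⇒ [NO₂] = 0.59 M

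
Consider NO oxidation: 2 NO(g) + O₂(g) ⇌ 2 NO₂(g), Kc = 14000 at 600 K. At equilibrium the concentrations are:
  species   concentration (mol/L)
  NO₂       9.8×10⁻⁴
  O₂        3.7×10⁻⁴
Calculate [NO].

At equilibrium, Kc = [NO₂]² / ([NO]²·[O₂]) = 14000.
(9.8×10⁻⁴)² / (([NO])²·(3.7×10⁻⁴)) = 14000
[NO]² = 1.85×10⁻⁷ ⇒ [NO] = 4.3×10⁻⁴ mol/L

[NO] = 4.3×10⁻⁴ mol/L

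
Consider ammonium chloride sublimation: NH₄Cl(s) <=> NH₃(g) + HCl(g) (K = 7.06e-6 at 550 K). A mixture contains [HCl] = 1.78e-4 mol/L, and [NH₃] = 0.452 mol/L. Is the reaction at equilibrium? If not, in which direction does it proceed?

reverse (toward reactants)

(NH₄Cl is a pure solid — omitted from Q.)
Q = [NH₃]·[HCl] = (0.452)·(1.78e-4) = 8.05e-5
Q = 8.05e-5 > K = 7.06e-6, so the reverse reaction proceeds.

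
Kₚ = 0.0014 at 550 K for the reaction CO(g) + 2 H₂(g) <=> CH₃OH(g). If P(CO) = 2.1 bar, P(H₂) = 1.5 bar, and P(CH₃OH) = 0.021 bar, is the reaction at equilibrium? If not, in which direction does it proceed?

to the left

Qₚ = P(CH₃OH) / (P(CO)·P(H₂)²) = (0.021) / ((2.1)·(1.5)²) = 0.0044
Qₚ = 0.0044 > Kₚ = 0.0014, so the reverse reaction proceeds.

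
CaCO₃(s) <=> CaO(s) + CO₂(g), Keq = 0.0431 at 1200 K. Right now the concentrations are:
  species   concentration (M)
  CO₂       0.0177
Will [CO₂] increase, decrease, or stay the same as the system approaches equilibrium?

(CaCO₃, CaO are pure solids — omitted from Q.)
Q = [CO₂] = 0.0177
Q = 0.0177 < Keq = 0.0431: net forward reaction.
CO₂ is a product, so it increases.

increase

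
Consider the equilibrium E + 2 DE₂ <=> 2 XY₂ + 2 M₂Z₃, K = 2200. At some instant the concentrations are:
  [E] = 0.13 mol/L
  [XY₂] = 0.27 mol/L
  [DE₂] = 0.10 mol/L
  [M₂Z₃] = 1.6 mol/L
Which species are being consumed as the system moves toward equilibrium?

Q = [XY₂]²·[M₂Z₃]² / ([E]·[DE₂]²) = (0.27)²·(1.6)² / ((0.13)·(0.10)²) = 140
Q = 140 < K = 2200: net forward reaction.

E, DE₂ (reactants)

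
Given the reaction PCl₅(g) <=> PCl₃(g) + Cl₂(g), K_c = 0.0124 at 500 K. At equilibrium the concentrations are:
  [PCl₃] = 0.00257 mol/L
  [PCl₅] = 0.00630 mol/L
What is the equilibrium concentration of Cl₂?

At equilibrium, K_c = [PCl₃]·[Cl₂] / [PCl₅] = 0.0124.
(0.00257)·([Cl₂]) / (0.00630) = 0.0124
[Cl₂] = 0.0304 mol/L

[Cl₂] = 0.0304 mol/L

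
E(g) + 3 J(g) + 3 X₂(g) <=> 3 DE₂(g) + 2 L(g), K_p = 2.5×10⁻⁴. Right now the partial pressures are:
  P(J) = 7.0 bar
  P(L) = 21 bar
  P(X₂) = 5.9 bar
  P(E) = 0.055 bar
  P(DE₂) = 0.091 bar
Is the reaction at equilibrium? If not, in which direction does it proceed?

in the forward direction

Q_p = P(DE₂)³·P(L)² / (P(E)·P(J)³·P(X₂)³) = (0.091)³·(21)² / ((0.055)·(7.0)³·(5.9)³) = 8.6×10⁻⁵
Q_p = 8.6×10⁻⁵ < K_p = 2.5×10⁻⁴, so the forward reaction proceeds.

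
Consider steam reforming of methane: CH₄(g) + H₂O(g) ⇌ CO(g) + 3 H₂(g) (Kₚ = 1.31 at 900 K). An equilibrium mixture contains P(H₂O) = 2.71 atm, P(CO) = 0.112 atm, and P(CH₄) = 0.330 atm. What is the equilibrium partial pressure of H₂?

P(H₂) = 2.19 atm

At equilibrium, Kₚ = P(CO)·P(H₂)³ / (P(CH₄)·P(H₂O)) = 1.31.
(0.112)·(P(H₂))³ / ((0.330)·(2.71)) = 1.31
P(H₂)³ = 10.5 ⇒ P(H₂) = 2.19 atm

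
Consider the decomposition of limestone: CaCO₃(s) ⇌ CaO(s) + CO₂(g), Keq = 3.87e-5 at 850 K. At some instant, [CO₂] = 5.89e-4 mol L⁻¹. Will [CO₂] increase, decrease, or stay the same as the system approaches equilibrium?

(CaCO₃, CaO are pure solids — omitted from Q.)
Q = [CO₂] = 5.89e-4
Q = 5.89e-4 > Keq = 3.87e-5: net reverse reaction.
CO₂ is a product, so it decreases.

decrease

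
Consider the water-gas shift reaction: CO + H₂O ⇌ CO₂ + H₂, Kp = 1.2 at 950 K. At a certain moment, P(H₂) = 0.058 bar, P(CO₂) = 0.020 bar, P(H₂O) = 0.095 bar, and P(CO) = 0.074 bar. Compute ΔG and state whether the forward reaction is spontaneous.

Qp = P(CO₂)·P(H₂) / (P(CO)·P(H₂O)) = (0.020)·(0.058) / ((0.074)·(0.095)) = 0.165
ΔG = RT ln(Qp/Kp) = (8.314 J mol⁻¹ K⁻¹)(950 K) × ln(0.165/1.2)
   = (7.898 kJ/mol)(-1.984) = -15.7 kJ/mol
ΔG < 0, so the forward reaction is spontaneous (proceeds forward).

ΔG = -15.7 kJ/mol; the forward reaction is spontaneous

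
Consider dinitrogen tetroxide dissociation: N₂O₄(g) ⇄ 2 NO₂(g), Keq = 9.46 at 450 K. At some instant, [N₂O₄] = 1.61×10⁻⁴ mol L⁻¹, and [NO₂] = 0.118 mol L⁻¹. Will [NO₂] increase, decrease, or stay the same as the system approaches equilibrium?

decrease

Q = [NO₂]² / [N₂O₄] = (0.118)² / (1.61×10⁻⁴) = 86.5
Q = 86.5 > Keq = 9.46: net reverse reaction.
NO₂ is a product, so it decreases.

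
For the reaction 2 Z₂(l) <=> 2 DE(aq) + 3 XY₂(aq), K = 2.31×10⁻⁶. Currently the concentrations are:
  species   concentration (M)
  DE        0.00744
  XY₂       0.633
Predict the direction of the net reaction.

in the reverse direction

(Z₂ is a pure liquid — omitted from Q.)
Q = [DE]²·[XY₂]³ = (0.00744)²·(0.633)³ = 1.40×10⁻⁵
Q = 1.40×10⁻⁵ > K = 2.31×10⁻⁶, so the reverse reaction proceeds.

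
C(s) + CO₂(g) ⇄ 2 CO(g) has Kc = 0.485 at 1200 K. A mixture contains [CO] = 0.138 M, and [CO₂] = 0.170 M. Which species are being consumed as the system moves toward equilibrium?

(C is a pure solid — omitted from Qc.)
Qc = [CO]² / [CO₂] = (0.138)² / (0.170) = 0.112
Qc = 0.112 < Kc = 0.485: net forward reaction.

C, CO₂ (reactants)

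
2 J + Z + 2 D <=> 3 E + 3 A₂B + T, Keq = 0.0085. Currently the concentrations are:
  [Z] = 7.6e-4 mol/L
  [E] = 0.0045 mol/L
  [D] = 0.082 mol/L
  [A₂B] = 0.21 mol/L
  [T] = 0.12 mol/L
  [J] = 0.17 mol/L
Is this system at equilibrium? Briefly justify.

no; Q < K, reaction proceeds forward

Q = [E]³·[A₂B]³·[T] / ([J]²·[Z]·[D]²) = (0.0045)³·(0.21)³·(0.12) / ((0.17)²·(7.6e-4)·(0.082)²) = 6.9e-4
Q = 6.9e-4 < Keq = 0.0085: net forward reaction.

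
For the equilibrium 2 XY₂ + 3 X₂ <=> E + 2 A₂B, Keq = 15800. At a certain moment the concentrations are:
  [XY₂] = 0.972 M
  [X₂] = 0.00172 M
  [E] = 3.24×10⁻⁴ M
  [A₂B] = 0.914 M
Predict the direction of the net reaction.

toward reactants

Q = [E]·[A₂B]² / ([XY₂]²·[X₂]³) = (3.24×10⁻⁴)·(0.914)² / ((0.972)²·(0.00172)³) = 56300
Q = 56300 > Keq = 15800, so the reverse reaction proceeds.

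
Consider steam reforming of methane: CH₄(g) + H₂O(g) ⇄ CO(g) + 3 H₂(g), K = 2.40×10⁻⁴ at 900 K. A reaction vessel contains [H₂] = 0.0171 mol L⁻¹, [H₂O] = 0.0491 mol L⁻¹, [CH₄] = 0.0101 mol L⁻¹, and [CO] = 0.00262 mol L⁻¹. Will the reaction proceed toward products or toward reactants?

Q = [CO]·[H₂]³ / ([CH₄]·[H₂O]) = (0.00262)·(0.0171)³ / ((0.0101)·(0.0491)) = 2.64×10⁻⁵
Q = 2.64×10⁻⁵ < K = 2.40×10⁻⁴, so the forward reaction proceeds.

to the right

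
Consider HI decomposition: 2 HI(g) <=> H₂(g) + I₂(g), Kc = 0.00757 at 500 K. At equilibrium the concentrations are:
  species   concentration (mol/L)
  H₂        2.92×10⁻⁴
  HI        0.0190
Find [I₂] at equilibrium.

[I₂] = 0.00936 mol/L

At equilibrium, Kc = [H₂]·[I₂] / [HI]² = 0.00757.
(2.92×10⁻⁴)·([I₂]) / (0.0190)² = 0.00757
[I₂] = 0.00936 mol/L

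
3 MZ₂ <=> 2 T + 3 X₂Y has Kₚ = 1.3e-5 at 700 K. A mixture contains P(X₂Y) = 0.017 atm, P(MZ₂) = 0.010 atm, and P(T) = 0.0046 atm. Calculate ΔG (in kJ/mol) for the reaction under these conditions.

Qₚ = P(T)²·P(X₂Y)³ / P(MZ₂)³ = (0.0046)²·(0.017)³ / (0.010)³ = 1.04e-4
ΔG = RT ln(Qₚ/Kₚ) = (8.314 J mol⁻¹ K⁻¹)(700 K) × ln(1.04e-4/1.3e-5)
   = (5.820 kJ/mol)(2.079) = 12.1 kJ/mol
ΔG > 0, so the forward reaction is non-spontaneous (proceeds in reverse).

ΔG = 12.1 kJ/mol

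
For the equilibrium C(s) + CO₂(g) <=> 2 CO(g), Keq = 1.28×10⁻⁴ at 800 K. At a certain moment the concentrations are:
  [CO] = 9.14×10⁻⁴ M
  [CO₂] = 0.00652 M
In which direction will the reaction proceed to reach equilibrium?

neither direction; the system is at equilibrium

(C is a pure solid — omitted from Q.)
Q = [CO]² / [CO₂] = (9.14×10⁻⁴)² / (0.00652) = 1.28×10⁻⁴
Q = 1.28×10⁻⁴ = Keq, so the system is already at equilibrium.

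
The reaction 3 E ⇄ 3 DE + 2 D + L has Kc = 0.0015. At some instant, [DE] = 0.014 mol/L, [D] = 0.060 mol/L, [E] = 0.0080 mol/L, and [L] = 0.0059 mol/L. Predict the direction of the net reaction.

Qc = [DE]³·[D]²·[L] / [E]³ = (0.014)³·(0.060)²·(0.0059) / (0.0080)³ = 1.1×10⁻⁴
Qc = 1.1×10⁻⁴ < Kc = 0.0015, so the forward reaction proceeds.

forward (toward products)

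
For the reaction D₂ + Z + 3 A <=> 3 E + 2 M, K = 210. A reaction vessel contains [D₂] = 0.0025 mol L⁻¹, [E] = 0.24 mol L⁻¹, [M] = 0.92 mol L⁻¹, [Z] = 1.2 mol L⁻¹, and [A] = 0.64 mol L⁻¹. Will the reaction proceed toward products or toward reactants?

Q = [E]³·[M]² / ([D₂]·[Z]·[A]³) = (0.24)³·(0.92)² / ((0.0025)·(1.2)·(0.64)³) = 15
Q = 15 < K = 210, so the forward reaction proceeds.

forward (toward products)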